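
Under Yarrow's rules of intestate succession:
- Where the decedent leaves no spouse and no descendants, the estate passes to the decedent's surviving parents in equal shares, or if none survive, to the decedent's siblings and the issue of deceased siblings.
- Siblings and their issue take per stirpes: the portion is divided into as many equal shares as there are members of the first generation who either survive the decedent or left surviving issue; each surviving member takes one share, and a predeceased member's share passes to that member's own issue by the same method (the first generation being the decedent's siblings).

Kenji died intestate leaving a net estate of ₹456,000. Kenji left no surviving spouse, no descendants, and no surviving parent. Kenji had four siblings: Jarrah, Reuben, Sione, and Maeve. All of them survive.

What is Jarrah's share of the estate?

Jarrah receives ₹114,000.

The entire ₹456,000 passes to the siblings and their issue.
That amount (₹456,000) is divided into 4 shares of ₹114,000: Jarrah, Reuben, Sione, and Maeve each take ₹114,000.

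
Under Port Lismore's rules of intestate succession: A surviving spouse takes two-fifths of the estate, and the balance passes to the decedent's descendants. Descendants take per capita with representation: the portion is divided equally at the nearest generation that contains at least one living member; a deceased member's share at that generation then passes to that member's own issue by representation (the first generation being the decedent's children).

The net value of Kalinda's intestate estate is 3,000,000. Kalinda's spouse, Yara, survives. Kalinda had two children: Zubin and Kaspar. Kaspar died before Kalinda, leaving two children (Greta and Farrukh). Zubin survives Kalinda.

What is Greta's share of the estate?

Greta receives 450,000.

Yara takes two-fifths of 3,000,000 = 1,200,000. The remaining 1,800,000 passes to the descendants.
The descendants' portion (1,800,000) is divided into 2 shares of 900,000: Zubin takes 900,000; Kaspar's 900,000 share passes to Kaspar's issue.
Kaspar's share (900,000) is divided into 2 shares of 450,000: Greta and Farrukh each take 450,000.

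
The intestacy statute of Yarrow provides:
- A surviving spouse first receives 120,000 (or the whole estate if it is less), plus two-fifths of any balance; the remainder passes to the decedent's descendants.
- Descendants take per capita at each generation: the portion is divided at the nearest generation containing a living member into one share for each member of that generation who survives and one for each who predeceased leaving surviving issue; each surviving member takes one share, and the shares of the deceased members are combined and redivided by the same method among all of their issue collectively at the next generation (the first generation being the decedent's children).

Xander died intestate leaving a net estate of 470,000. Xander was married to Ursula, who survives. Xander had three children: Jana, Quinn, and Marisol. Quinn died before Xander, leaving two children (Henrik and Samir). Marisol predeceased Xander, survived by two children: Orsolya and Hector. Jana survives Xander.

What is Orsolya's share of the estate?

Ursula first takes 120,000, leaving a balance of 350,000. Ursula then takes two-fifths of the balance (140,000), for a total of 260,000. The remaining 210,000 passes to the descendants.
The descendants' portion (210,000) is divided at the children's generation into 3 shares of 70,000. Jana takes 70,000. The 2 shares of the deceased (Quinn and Marisol) are combined into a pool of 140,000.
That pool (140,000) is divided at the grandchildren's generation equally among Henrik, Samir, Orsolya, and Hector: 35,000 each.

Orsolya receives 35,000.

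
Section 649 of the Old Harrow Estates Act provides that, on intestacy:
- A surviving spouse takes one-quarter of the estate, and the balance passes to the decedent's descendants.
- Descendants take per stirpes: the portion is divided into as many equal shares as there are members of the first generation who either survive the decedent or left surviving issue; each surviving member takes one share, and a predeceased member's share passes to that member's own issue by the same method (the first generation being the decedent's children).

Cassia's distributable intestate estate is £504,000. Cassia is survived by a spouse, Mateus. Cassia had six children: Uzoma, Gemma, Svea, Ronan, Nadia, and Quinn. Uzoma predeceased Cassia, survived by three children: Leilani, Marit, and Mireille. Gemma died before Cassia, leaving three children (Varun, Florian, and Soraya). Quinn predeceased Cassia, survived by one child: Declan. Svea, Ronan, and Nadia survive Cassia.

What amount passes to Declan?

Mateus takes one-quarter of £504,000 = £126,000. The remaining £378,000 passes to the descendants.
The descendants' portion (£378,000) is divided into 6 shares of £63,000: Svea, Ronan, and Nadia each take £63,000; Uzoma's £63,000 share passes to Uzoma's issue; Gemma's £63,000 share passes to Gemma's issue; Quinn's £63,000 share passes to Quinn's issue.
Uzoma's share (£63,000) is divided into 3 shares of £21,000: Leilani, Marit, and Mireille each take £21,000.
Gemma's share (£63,000) is divided into 3 shares of £21,000: Varun, Florian, and Soraya each take £21,000.
Quinn's share (£63,000) passes entirely to Declan.

Declan receives £63,000.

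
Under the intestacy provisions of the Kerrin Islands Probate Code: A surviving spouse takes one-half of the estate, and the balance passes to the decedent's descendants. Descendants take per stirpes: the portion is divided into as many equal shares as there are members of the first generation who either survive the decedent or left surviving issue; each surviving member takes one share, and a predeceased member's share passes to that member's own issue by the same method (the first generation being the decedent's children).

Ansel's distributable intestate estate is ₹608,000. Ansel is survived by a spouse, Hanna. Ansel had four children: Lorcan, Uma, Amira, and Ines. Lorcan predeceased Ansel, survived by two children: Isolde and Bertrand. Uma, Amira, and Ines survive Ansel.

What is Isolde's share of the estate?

Hanna takes one-half of ₹608,000 = ₹304,000. The remaining ₹304,000 passes to the descendants.
The descendants' portion (₹304,000) is divided into 4 shares of ₹76,000: Uma, Amira, and Ines each take ₹76,000; Lorcan's ₹76,000 share passes to Lorcan's issue.
Lorcan's share (₹76,000) is divided into 2 shares of ₹38,000: Isolde and Bertrand each take ₹38,000.

Isolde receives ₹38,000.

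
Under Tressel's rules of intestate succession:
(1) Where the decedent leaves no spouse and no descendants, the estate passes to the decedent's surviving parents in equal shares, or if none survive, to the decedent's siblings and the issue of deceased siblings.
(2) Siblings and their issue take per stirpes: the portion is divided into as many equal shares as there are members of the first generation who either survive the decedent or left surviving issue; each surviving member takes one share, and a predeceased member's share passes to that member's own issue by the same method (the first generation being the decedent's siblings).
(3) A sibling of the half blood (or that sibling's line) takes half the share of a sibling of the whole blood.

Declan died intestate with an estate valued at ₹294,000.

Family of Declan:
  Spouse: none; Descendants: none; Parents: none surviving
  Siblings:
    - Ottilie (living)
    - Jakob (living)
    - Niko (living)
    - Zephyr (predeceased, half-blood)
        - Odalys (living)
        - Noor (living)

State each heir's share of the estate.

Ottilie: ₹84,000; Jakob: ₹84,000; Niko: ₹84,000; Odalys: ₹21,000; Noor: ₹21,000

The entire ₹294,000 passes to the siblings and their issue.
Counting each half-blood sibling's line as half a unit, there are 7/2 units in ₹294,000, so one unit is ₹84,000. Whole-blood lines (Ottilie, Jakob, and Niko) take ₹84,000 each; half-blood lines (Zephyr) take ₹42,000 each.
Zephyr's share (₹42,000) is divided into 2 shares of ₹21,000: Odalys and Noor each take ₹21,000.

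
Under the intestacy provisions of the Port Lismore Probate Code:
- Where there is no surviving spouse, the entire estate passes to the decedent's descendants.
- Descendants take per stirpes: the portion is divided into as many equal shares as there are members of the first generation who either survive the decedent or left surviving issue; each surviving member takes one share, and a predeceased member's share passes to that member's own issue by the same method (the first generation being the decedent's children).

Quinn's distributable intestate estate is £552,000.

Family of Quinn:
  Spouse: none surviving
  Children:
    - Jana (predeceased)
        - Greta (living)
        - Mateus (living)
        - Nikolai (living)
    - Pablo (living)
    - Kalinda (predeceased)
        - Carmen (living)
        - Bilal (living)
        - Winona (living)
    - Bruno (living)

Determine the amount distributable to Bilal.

The entire £552,000 passes to the descendants.
That amount (£552,000) is divided into 4 shares of £138,000: Pablo and Bruno each take £138,000; Jana's £138,000 share passes to Jana's issue; Kalinda's £138,000 share passes to Kalinda's issue.
Jana's share (£138,000) is divided into 3 shares of £46,000: Greta, Mateus, and Nikolai each take £46,000.
Kalinda's share (£138,000) is divided into 3 shares of £46,000: Carmen, Bilal, and Winona each take £46,000.

Bilal receives £46,000.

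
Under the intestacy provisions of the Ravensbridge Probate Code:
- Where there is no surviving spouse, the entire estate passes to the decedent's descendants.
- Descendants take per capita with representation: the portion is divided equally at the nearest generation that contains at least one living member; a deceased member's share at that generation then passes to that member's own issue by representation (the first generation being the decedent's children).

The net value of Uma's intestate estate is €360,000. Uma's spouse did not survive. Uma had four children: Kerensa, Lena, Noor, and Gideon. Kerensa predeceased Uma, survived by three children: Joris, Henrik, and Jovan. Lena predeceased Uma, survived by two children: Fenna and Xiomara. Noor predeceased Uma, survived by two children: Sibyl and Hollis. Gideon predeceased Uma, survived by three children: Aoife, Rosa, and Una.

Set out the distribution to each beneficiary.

Joris: €36,000; Henrik: €36,000; Jovan: €36,000; Fenna: €36,000; Xiomara: €36,000; Sibyl: €36,000; Hollis: €36,000; Aoife: €36,000; Rosa: €36,000; Una: €36,000

The entire €360,000 passes to the descendants.
No child survives, so the initial division is made at the grandchildren's generation.
That amount (€360,000) is divided into 10 shares of €36,000: Joris, Henrik, Jovan, Fenna, Xiomara, Sibyl, Hollis, Aoife, Rosa, and Una each take €36,000.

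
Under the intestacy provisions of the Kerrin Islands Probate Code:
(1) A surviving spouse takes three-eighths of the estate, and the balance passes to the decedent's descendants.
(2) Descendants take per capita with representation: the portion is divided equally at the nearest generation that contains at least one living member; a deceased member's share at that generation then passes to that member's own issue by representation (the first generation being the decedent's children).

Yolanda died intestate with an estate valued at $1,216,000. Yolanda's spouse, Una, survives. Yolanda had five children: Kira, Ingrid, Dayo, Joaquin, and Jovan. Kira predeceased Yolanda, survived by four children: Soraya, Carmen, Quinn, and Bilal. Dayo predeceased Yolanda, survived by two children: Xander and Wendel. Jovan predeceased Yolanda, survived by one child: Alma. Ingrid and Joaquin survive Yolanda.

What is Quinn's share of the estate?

Quinn receives $38,000.

Una takes three-eighths of $1,216,000 = $456,000. The remaining $760,000 passes to the descendants.
The descendants' portion ($760,000) is divided into 5 shares of $152,000: Ingrid and Joaquin each take $152,000; Kira's $152,000 share passes to Kira's issue; Dayo's $152,000 share passes to Dayo's issue; Jovan's $152,000 share passes to Jovan's issue.
Kira's share ($152,000) is divided into 4 shares of $38,000: Soraya, Carmen, Quinn, and Bilal each take $38,000.
Dayo's share ($152,000) is divided into 2 shares of $76,000: Xander and Wendel each take $76,000.
Jovan's share ($152,000) passes entirely to Alma.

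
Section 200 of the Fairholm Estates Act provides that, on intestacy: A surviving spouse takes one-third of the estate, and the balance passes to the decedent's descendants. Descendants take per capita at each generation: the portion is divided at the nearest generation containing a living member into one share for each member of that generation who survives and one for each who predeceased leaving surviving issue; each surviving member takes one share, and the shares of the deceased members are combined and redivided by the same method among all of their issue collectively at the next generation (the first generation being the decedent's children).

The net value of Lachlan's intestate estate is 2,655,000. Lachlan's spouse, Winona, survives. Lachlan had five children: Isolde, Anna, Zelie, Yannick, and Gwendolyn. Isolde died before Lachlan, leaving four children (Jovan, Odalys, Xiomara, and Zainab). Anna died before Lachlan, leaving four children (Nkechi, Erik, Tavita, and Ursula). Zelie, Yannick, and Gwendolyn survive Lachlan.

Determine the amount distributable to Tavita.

Winona takes one-third of 2,655,000 = 885,000. The remaining 1,770,000 passes to the descendants.
The descendants' portion (1,770,000) is divided at the children's generation into 5 shares of 354,000. Zelie, Yannick, and Gwendolyn each take 354,000. The 2 shares of the deceased (Isolde and Anna) are combined into a pool of 708,000.
That pool (708,000) is divided at the grandchildren's generation equally among Jovan, Odalys, Xiomara, Zainab, Nkechi, Erik, Tavita, and Ursula: 88,500 each.

Tavita receives 88,500.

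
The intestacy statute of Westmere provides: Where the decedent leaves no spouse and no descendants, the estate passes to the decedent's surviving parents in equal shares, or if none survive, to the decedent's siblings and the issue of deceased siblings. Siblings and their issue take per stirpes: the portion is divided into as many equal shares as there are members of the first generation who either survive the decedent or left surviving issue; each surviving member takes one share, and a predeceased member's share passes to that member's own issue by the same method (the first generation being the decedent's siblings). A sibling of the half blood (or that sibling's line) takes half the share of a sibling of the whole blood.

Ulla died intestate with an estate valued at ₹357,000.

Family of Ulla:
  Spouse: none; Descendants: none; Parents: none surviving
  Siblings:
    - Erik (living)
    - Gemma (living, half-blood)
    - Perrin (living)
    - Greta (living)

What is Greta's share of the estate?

The entire ₹357,000 passes to the siblings and their issue.
Counting each half-blood sibling's line as half a unit, there are 7/2 units in ₹357,000, so one unit is ₹102,000. Whole-blood lines (Erik, Perrin, and Greta) take ₹102,000 each; half-blood lines (Gemma) take ₹51,000 each.

Greta receives ₹102,000.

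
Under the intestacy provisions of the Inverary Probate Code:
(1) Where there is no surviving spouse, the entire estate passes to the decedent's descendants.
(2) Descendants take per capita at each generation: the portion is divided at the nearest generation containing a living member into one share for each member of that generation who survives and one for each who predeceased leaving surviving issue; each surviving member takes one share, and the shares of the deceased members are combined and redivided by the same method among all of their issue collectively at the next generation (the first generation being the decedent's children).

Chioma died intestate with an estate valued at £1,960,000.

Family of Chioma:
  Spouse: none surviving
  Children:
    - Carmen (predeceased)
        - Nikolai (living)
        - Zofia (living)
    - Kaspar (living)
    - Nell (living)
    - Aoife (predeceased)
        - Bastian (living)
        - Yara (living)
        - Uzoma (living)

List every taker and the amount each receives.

The entire £1,960,000 passes to the descendants.
That amount (£1,960,000) is divided at the children's generation into 4 shares of £490,000. Kaspar and Nell each take £490,000. The 2 shares of the deceased (Carmen and Aoife) are combined into a pool of £980,000.
That pool (£980,000) is divided at the grandchildren's generation equally among Nikolai, Zofia, Bastian, Yara, and Uzoma: £196,000 each.

Nikolai: £196,000; Zofia: £196,000; Kaspar: £490,000; Nell: £490,000; Bastian: £196,000; Yara: £196,000; Uzoma: £196,000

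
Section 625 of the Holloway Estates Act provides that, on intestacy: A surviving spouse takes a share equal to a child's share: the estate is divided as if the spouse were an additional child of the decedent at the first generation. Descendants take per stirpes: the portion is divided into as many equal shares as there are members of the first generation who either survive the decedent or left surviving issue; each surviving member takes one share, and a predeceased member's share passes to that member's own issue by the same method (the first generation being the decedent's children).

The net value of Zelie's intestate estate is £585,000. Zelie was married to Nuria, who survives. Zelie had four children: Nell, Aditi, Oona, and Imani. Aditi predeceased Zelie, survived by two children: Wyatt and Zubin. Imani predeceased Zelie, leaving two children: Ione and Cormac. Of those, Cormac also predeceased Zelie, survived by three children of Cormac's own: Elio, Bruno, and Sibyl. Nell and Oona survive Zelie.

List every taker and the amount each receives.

The spouse counts as an additional share at the children's level, so there are 5 primary shares of £117,000. Nuria takes one such share (£117,000).
The children's combined portion (£468,000) is divided into 4 shares of £117,000: Nell and Oona each take £117,000; Aditi's £117,000 share passes to Aditi's issue; Imani's £117,000 share passes to Imani's issue.
Aditi's share (£117,000) is divided into 2 shares of £58,500: Wyatt and Zubin each take £58,500.
Imani's share (£117,000) is divided into 2 shares of £58,500: Ione takes £58,500; Cormac's £58,500 share passes to Cormac's issue.
Cormac's share (£58,500) is divided into 3 shares of £19,500: Elio, Bruno, and Sibyl each take £19,500.

Nuria: £117,000; Nell: £117,000; Wyatt: £58,500; Zubin: £58,500; Oona: £117,000; Ione: £58,500; Elio: £19,500; Bruno: £19,500; Sibyl: £19,500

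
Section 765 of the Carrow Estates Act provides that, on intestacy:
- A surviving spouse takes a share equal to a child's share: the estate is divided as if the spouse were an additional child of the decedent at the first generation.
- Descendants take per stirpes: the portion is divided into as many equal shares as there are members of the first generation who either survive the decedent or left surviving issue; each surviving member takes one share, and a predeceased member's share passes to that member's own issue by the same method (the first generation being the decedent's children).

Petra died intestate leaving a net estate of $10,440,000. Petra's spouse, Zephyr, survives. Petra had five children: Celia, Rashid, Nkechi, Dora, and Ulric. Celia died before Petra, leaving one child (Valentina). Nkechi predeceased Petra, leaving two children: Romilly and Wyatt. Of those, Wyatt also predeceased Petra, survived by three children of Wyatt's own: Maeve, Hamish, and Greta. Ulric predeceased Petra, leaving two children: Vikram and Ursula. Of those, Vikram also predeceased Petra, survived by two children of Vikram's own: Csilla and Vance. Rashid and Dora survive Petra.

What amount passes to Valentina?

The spouse counts as an additional share at the children's level, so there are 6 primary shares of $1,740,000. Zephyr takes one such share ($1,740,000).
The children's combined portion ($8,700,000) is divided into 5 shares of $1,740,000: Rashid and Dora each take $1,740,000; Celia's $1,740,000 share passes to Celia's issue; Nkechi's $1,740,000 share passes to Nkechi's issue; Ulric's $1,740,000 share passes to Ulric's issue.
Celia's share ($1,740,000) passes entirely to Valentina.
Nkechi's share ($1,740,000) is divided into 2 shares of $870,000: Romilly takes $870,000; Wyatt's $870,000 share passes to Wyatt's issue.
Wyatt's share ($870,000) is divided into 3 shares of $290,000: Maeve, Hamish, and Greta each take $290,000.
Ulric's share ($1,740,000) is divided into 2 shares of $870,000: Ursula takes $870,000; Vikram's $870,000 share passes to Vikram's issue.
Vikram's share ($870,000) is divided into 2 shares of $435,000: Csilla and Vance each take $435,000.

Valentina receives $1,740,000.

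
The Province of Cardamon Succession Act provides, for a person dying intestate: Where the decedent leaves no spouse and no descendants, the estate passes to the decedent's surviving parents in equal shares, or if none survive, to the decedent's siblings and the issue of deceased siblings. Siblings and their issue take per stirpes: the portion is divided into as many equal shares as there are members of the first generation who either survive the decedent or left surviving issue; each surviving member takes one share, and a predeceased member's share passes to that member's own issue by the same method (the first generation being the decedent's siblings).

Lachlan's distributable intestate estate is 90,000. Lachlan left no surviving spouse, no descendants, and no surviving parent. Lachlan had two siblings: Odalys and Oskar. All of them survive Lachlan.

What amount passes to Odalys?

The entire 90,000 passes to the siblings and their issue.
That amount (90,000) is divided into 2 shares of 45,000: Odalys and Oskar each take 45,000.

Odalys receives 45,000.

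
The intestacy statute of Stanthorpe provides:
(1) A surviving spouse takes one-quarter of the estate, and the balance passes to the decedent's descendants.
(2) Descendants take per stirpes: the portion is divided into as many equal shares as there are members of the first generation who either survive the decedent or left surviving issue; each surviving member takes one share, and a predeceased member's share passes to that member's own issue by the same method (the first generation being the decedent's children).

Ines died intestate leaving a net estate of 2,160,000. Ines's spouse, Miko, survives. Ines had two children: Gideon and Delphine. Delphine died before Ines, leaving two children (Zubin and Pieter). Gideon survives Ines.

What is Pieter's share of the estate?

Pieter receives 405,000.

Miko takes one-quarter of 2,160,000 = 540,000. The remaining 1,620,000 passes to the descendants.
The descendants' portion (1,620,000) is divided into 2 shares of 810,000: Gideon takes 810,000; Delphine's 810,000 share passes to Delphine's issue.
Delphine's share (810,000) is divided into 2 shares of 405,000: Zubin and Pieter each take 405,000.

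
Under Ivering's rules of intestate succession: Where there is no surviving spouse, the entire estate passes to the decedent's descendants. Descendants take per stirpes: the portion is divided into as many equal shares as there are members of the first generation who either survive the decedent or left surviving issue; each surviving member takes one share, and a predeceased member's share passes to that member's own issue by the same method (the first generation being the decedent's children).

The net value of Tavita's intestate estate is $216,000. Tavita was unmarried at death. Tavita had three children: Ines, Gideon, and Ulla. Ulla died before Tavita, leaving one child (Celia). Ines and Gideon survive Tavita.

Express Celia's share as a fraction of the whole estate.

The entire $216,000 passes to the descendants.
That amount ($216,000) is divided into 3 shares of $72,000: Ines and Gideon each take $72,000; Ulla's $72,000 share passes to Ulla's issue.
Ulla's share ($72,000) passes entirely to Celia.

Celia receives 1/3 of the estate.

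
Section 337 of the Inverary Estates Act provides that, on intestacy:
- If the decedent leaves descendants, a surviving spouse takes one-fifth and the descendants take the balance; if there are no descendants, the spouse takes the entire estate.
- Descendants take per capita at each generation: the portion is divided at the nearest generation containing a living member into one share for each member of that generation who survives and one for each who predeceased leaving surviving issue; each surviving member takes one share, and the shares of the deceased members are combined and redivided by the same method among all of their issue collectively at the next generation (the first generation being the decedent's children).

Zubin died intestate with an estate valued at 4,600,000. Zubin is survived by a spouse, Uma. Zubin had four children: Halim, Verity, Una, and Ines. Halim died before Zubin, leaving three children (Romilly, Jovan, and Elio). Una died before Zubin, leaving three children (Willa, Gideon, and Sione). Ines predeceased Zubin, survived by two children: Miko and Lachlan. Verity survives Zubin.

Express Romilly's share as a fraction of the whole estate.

Uma takes one-fifth of 4,600,000 = 920,000. The remaining 3,680,000 passes to the descendants.
The descendants' portion (3,680,000) is divided at the children's generation into 4 shares of 920,000. Verity takes 920,000. The 3 shares of the deceased (Halim, Una, and Ines) are combined into a pool of 2,760,000.
That pool (2,760,000) is divided at the grandchildren's generation equally among Romilly, Jovan, Elio, Willa, Gideon, Sione, Miko, and Lachlan: 345,000 each.

Romilly receives 3/40 of the estate.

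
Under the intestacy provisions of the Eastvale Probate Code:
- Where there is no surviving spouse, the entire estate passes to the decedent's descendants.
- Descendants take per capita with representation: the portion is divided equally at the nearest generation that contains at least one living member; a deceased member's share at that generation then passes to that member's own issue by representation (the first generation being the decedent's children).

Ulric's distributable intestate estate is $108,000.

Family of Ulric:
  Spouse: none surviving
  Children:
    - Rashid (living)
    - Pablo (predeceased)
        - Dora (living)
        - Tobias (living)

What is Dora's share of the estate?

The entire $108,000 passes to the descendants.
That amount ($108,000) is divided into 2 shares of $54,000: Rashid takes $54,000; Pablo's $54,000 share passes to Pablo's issue.
Pablo's share ($54,000) is divided into 2 shares of $27,000: Dora and Tobias each take $27,000.

Dora receives $27,000.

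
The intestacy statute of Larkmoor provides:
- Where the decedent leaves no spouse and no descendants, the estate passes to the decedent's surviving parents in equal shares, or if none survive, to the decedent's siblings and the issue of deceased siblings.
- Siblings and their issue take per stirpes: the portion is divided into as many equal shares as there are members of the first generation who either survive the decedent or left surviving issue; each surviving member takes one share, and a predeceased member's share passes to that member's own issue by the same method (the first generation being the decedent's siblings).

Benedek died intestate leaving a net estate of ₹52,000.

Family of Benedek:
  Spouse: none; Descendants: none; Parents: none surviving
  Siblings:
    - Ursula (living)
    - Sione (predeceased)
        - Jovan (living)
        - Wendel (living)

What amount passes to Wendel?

Wendel receives ₹13,000.

The entire ₹52,000 passes to the siblings and their issue.
That amount (₹52,000) is divided into 2 shares of ₹26,000: Ursula takes ₹26,000; Sione's ₹26,000 share passes to Sione's issue.
Sione's share (₹26,000) is divided into 2 shares of ₹13,000: Jovan and Wendel each take ₹13,000.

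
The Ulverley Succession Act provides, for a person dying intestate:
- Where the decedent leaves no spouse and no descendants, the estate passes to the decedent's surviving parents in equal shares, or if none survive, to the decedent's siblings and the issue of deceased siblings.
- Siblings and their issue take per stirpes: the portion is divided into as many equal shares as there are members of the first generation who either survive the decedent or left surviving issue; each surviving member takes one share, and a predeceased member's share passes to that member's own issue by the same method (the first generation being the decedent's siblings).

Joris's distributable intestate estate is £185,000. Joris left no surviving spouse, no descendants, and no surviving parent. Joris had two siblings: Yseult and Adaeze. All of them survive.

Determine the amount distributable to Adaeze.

The entire £185,000 passes to the siblings and their issue.
That amount (£185,000) is divided into 2 shares of £92,500: Yseult and Adaeze each take £92,500.

Adaeze receives £92,500.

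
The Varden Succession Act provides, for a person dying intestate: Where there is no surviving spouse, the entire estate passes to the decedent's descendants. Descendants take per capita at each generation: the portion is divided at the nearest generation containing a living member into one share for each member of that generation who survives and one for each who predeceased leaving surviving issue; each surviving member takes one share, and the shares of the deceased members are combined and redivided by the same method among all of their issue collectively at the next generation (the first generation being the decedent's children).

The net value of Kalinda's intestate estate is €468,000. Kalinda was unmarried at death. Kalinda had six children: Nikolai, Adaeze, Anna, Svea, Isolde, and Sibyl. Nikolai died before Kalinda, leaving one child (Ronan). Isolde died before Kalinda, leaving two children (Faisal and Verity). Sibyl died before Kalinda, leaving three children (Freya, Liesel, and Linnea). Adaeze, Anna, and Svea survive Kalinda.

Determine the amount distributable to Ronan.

The entire €468,000 passes to the descendants.
That amount (€468,000) is divided at the children's generation into 6 shares of €78,000. Adaeze, Anna, and Svea each take €78,000. The 3 shares of the deceased (Nikolai, Isolde, and Sibyl) are combined into a pool of €234,000.
That pool (€234,000) is divided at the grandchildren's generation equally among Ronan, Faisal, Verity, Freya, Liesel, and Linnea: €39,000 each.

Ronan receives €39,000.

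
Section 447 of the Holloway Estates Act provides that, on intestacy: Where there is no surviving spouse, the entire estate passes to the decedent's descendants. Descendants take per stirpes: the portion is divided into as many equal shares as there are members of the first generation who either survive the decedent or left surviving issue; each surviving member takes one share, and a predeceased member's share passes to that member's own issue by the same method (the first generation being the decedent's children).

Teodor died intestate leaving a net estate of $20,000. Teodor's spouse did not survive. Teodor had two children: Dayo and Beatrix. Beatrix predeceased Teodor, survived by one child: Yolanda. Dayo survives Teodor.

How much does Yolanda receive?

The entire $20,000 passes to the descendants.
That amount ($20,000) is divided into 2 shares of $10,000: Dayo takes $10,000; Beatrix's $10,000 share passes to Beatrix's issue.
Beatrix's share ($10,000) passes entirely to Yolanda.

Yolanda receives $10,000.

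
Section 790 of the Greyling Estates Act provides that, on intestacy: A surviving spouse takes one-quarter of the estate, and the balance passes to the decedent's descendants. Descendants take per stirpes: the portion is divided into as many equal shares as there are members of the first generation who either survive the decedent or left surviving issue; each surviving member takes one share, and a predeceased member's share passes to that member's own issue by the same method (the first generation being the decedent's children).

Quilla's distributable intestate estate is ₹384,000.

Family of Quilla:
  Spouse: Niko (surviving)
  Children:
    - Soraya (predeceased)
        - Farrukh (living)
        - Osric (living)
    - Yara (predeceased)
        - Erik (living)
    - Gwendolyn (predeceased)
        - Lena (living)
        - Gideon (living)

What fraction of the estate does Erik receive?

Erik receives 1/4 of the estate.

Niko takes one-quarter of ₹384,000 = ₹96,000. The remaining ₹288,000 passes to the descendants.
The descendants' portion (₹288,000) is divided into 3 shares of ₹96,000: Soraya's ₹96,000 share passes to Soraya's issue; Yara's ₹96,000 share passes to Yara's issue; Gwendolyn's ₹96,000 share passes to Gwendolyn's issue.
Soraya's share (₹96,000) is divided into 2 shares of ₹48,000: Farrukh and Osric each take ₹48,000.
Yara's share (₹96,000) passes entirely to Erik.
Gwendolyn's share (₹96,000) is divided into 2 shares of ₹48,000: Lena and Gideon each take ₹48,000.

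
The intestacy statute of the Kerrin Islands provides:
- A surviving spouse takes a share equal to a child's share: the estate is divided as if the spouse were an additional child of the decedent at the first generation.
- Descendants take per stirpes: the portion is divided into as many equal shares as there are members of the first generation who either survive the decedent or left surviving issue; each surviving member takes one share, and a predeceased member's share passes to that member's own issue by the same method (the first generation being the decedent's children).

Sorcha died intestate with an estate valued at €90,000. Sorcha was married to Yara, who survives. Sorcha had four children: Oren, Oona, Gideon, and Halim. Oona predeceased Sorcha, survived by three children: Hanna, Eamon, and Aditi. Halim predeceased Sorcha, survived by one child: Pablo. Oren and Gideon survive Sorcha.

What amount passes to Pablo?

The spouse counts as an additional share at the children's level, so there are 5 primary shares of €18,000. Yara takes one such share (€18,000).
The children's combined portion (€72,000) is divided into 4 shares of €18,000: Oren and Gideon each take €18,000; Oona's €18,000 share passes to Oona's issue; Halim's €18,000 share passes to Halim's issue.
Oona's share (€18,000) is divided into 3 shares of €6,000: Hanna, Eamon, and Aditi each take €6,000.
Halim's share (€18,000) passes entirely to Pablo.

Pablo receives €18,000.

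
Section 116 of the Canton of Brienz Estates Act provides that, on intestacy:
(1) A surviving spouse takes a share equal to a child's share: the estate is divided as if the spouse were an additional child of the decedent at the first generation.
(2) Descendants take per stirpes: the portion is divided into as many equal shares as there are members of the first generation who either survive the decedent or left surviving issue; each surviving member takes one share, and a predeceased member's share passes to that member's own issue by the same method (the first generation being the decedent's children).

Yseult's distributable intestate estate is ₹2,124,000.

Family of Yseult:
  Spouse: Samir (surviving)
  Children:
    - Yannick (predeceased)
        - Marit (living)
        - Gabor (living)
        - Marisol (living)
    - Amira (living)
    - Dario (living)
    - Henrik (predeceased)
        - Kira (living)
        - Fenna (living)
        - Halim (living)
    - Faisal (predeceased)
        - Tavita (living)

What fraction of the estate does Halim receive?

The spouse counts as an additional share at the children's level, so there are 6 primary shares of ₹354,000. Samir takes one such share (₹354,000).
The children's combined portion (₹1,770,000) is divided into 5 shares of ₹354,000: Amira and Dario each take ₹354,000; Yannick's ₹354,000 share passes to Yannick's issue; Henrik's ₹354,000 share passes to Henrik's issue; Faisal's ₹354,000 share passes to Faisal's issue.
Yannick's share (₹354,000) is divided into 3 shares of ₹118,000: Marit, Gabor, and Marisol each take ₹118,000.
Henrik's share (₹354,000) is divided into 3 shares of ₹118,000: Kira, Fenna, and Halim each take ₹118,000.
Faisal's share (₹354,000) passes entirely to Tavita.

Halim receives 1/18 of the estate.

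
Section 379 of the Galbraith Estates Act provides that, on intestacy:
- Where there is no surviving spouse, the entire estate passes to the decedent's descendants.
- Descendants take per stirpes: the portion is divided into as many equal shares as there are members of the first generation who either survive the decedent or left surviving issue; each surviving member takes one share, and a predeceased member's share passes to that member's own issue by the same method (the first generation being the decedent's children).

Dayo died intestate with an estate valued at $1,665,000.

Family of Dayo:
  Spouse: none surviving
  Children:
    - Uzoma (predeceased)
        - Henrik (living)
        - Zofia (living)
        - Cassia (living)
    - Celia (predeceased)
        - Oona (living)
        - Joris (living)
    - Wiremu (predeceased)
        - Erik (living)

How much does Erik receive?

The entire $1,665,000 passes to the descendants.
That amount ($1,665,000) is divided into 3 shares of $555,000: Uzoma's $555,000 share passes to Uzoma's issue; Celia's $555,000 share passes to Celia's issue; Wiremu's $555,000 share passes to Wiremu's issue.
Uzoma's share ($555,000) is divided into 3 shares of $185,000: Henrik, Zofia, and Cassia each take $185,000.
Celia's share ($555,000) is divided into 2 shares of $277,500: Oona and Joris each take $277,500.
Wiremu's share ($555,000) passes entirely to Erik.

Erik receives $555,000.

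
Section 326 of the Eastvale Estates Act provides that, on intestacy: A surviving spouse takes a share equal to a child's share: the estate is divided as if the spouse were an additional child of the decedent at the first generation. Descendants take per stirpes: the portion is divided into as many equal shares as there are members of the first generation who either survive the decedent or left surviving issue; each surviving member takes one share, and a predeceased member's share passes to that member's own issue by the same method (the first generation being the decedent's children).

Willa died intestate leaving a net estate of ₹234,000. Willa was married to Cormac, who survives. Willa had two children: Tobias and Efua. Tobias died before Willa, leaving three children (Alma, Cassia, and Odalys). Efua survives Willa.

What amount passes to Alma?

The spouse counts as an additional share at the children's level, so there are 3 primary shares of ₹78,000. Cormac takes one such share (₹78,000).
The children's combined portion (₹156,000) is divided into 2 shares of ₹78,000: Efua takes ₹78,000; Tobias's ₹78,000 share passes to Tobias's issue.
Tobias's share (₹78,000) is divided into 3 shares of ₹26,000: Alma, Cassia, and Odalys each take ₹26,000.

Alma receives ₹26,000.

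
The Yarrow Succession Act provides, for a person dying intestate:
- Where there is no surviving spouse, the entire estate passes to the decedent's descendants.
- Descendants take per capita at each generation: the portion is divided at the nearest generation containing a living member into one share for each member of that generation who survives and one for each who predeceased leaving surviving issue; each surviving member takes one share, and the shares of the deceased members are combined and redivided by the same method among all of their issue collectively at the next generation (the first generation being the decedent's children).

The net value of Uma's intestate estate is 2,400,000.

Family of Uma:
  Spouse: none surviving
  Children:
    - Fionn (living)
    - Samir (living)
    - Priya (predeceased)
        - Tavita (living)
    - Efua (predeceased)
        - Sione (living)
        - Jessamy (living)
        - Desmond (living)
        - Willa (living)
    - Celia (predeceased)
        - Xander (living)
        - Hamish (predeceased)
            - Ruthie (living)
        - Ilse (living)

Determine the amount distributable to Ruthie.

Ruthie receives 180,000.

The entire 2,400,000 passes to the descendants.
That amount (2,400,000) is divided at the children's generation into 5 shares of 480,000. Fionn and Samir each take 480,000. The 3 shares of the deceased (Priya, Efua, and Celia) are combined into a pool of 1,440,000.
That pool (1,440,000) is divided at the grandchildren's generation into 8 shares of 180,000. Tavita, Sione, Jessamy, Desmond, Willa, Xander, and Ilse each take 180,000. The remaining share for the deceased Hamish (180,000) is carried to the next generation.
That pool (180,000) passes entirely to Ruthie, the sole taker at the great-grandchildren's generation.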